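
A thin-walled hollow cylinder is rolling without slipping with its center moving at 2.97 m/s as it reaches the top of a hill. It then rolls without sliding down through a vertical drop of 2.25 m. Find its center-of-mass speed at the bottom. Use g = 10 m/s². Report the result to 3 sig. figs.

v ≈ 5.60 m/s

Here I = MR², so the shape factor k = I/(MR²) = 1.
Rolling without slipping gives ω = v/R, so the total kinetic energy is ½Mv² + ½Iω² = ½(1+k)Mv² = Mv².
Conserving energy between top and bottom: Mv² = Mv₀² + Mgh, hence v² = v₀² + 2gh/(1+k).
v = √(2.97² + 2×10×2.25/2) = √31.32 ≈ 5.60 m/s.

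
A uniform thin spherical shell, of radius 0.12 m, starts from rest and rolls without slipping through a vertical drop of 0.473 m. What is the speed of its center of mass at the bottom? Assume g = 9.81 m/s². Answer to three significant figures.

v ≈ 2.36 m/s

Here I = (2/3)MR², so the shape factor k = I/(MR²) = 2/3.
The rolling condition ω = v/R makes the rotational term ½I(v/R)² = ½kMv², so KE_total = ½(1+k)Mv² = (5/6)Mv².
Energy conservation: Mgh = (5/6)Mv², so v = √(2gh/(1+k)) = √(2 × 9.81 × 0.473 / 1.667) ≈ 2.36 m/s.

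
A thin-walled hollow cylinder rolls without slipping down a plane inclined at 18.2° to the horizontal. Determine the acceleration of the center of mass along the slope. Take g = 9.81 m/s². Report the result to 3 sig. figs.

Here I = MR², so the shape factor k = I/(MR²) = 1.
Newton's second law down the slope: Mg sinθ − f = Ma. The torque equation fR = Iα (with α = a/R) gives f = kMa.
Eliminating f: Mg sinθ = (1+k)Ma, so a = g sinθ/(1+k) = 9.81 × sin18.2° / 2 ≈ 1.53 m/s².

a ≈ 1.53 m/s²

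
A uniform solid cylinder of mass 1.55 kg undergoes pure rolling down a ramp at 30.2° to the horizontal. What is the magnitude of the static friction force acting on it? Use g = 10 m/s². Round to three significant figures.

With I = (1/2)MR², the ratio k = I/(MR²) is 0.5.
Along the incline Mg sinθ − f = Ma, and torque about the center fR = Iα = kMR²(a/R) gives f = kMa.
Combining, a = g sinθ/(1+k) and f = kMa = kMg sinθ/(1+k).
f = 0.5 × 1.55 × 10 × sin30.2° / 1.5 ≈ 2.60 N.

f ≈ 2.60 N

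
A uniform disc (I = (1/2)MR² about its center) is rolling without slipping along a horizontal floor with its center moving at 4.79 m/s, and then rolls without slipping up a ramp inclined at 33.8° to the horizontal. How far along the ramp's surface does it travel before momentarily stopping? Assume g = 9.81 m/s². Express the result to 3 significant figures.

d ≈ 3.15 m

With I = (1/2)MR², the ratio k = I/(MR²) is 0.5.
Since it rolls without slipping, ω = v/R and KE = ½Mv² + ½Iω² = ½(1+k)Mv² = (3/4)Mv².
Setting this equal to Mgh gives the vertical rise h = (1+k)v₀²/(2g) = 1.5×4.79²/(2×9.81) = 1.754 m.
Along the incline, d = h/sinθ = 1.754/sin33.8° ≈ 3.15 m.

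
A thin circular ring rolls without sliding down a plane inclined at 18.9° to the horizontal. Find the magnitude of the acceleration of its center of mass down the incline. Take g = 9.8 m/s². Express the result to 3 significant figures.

The moment of inertia is MR², giving k ≡ I/(MR²) = 1.
Translational: Mg sinθ − f = Ma. Rotational about the CM: fR = Iα = kMRa, so f = kMa.
Eliminating f: Mg sinθ = (1+k)Ma, so a = g sinθ/(1+k) = 9.8 × sin18.9° / 2 ≈ 1.59 m/s².

a ≈ 1.59 m/s²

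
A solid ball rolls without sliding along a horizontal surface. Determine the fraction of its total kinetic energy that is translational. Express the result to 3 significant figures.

fraction ≈ 0.714

The moment of inertia is (2/5)MR², giving k ≡ I/(MR²) = 0.4.
With ω = v/R, KE_trans = ½Mv² and KE_rot = ½Iω² = ½kMv², so KE_total = ½(1+k)Mv².
The translational fraction is therefore 1/(1+k) = 1/1.4 ≈ 0.714.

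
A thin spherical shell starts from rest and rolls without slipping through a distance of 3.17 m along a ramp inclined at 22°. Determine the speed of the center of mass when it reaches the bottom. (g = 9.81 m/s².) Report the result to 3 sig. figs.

v ≈ 3.74 m/s

The moment of inertia is (2/3)MR², giving k ≡ I/(MR²) = 2/3.
Pure rolling means v = ωR; then KE = ½Mv² + ½I(v/R)² = ½(1+k)Mv² = (5/6)Mv².
The vertical drop is h = L sinθ = 3.17 × sin22° = 1.188 m.
Setting Mgh = (5/6)Mv² gives v = √(2gh/(1+k)) = √(2·9.81·1.188/1.667) ≈ 3.74 m/s.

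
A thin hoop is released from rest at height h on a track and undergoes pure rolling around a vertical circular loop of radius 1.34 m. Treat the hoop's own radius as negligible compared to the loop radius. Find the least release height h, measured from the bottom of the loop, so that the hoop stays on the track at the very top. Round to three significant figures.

For this body I = MR², i.e. k = I/(MR²) = 1.
At the top, contact is just lost when gravity alone supplies the centripetal force: Mg = Mv_top²/r, i.e. v_top² = gr.
With ω = v/R, the kinetic energy at speed v is ½(1+k)Mv² = Mv².
Energy conservation from release (height h) to the top (height 2r): Mgh = Mg(2r) + M·gr.
Thus h_min = 2r + (1+k)r/2 = r(2 + 2/2) = 1.34 × 3 ≈ 4.02 m.

h_min ≈ 4.02 m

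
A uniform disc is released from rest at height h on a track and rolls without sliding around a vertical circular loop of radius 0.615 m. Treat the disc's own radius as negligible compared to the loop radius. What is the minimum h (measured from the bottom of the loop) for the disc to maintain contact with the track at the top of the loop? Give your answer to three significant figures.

Here I = (1/2)MR², so the shape factor k = I/(MR²) = 0.5.
At the top, contact is just lost when gravity alone supplies the centripetal force: Mg = Mv_top²/r, i.e. v_top² = gr.
With ω = v/R, the kinetic energy at speed v is ½(1+k)Mv² = (3/4)Mv².
Energy conservation from release (height h) to the top (height 2r): Mgh = Mg(2r) + (3/4)M·gr.
Thus h_min = 2r + (1+k)r/2 = r(2 + 1.5/2) = 0.615 × 2.75 ≈ 1.69 m.

h_min ≈ 1.69 m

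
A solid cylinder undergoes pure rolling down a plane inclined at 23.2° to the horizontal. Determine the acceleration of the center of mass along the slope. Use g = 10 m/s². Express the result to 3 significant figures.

With I = (1/2)MR², the ratio k = I/(MR²) is 0.5.
Translational: Mg sinθ − f = Ma. Rotational about the CM: fR = Iα = kMRa, so f = kMa.
Eliminating f: Mg sinθ = (1+k)Ma, so a = g sinθ/(1+k) = 10 × sin23.2° / 1.5 ≈ 2.63 m/s².

a ≈ 2.63 m/s²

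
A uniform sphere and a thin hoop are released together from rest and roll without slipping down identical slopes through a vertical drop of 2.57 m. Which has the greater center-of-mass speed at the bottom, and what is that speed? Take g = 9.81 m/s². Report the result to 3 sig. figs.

the uniform sphere, at v ≈ 6.00 m/s

For rolling without slipping, Mgh = ½(1+k)Mv² where k = I/(MR²), so v = √(2gh/(1+k)).
Uniform sphere: k = 0.4, giving v = √(2×9.81×2.57/1.4) = 6.001 m/s.
Thin hoop: k = 1, giving v = √(2×9.81×2.57/2) = 5.021 m/s.
The smaller k wins: the uniform sphere, at ≈ 6.00 m/s.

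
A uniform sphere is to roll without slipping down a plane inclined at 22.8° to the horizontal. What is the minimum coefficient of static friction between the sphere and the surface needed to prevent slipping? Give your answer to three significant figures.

For this body I = (2/5)MR², i.e. k = I/(MR²) = 0.4.
Translational: Mg sinθ − f = Ma. Rotational about the CM: fR = Iα = kMRa, so f = kMa.
These give a = g sinθ/(1+k) and the required friction f = kMg sinθ/(1+k).
With N = Mg cosθ, the no-slip condition f ≤ μN gives μ_min = f/N = k tanθ/(1+k).
μ_min = 0.4 × tan22.8° / 1.4 ≈ 0.120.

μ_min ≈ 0.120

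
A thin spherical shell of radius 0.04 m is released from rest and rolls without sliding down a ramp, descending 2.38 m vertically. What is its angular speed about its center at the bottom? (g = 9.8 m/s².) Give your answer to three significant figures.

With I = (2/3)MR², the ratio k = I/(MR²) is 2/3.
Pure rolling means v = ωR; then KE = ½Mv² + ½I(v/R)² = ½(1+k)Mv² = (5/6)Mv².
Energy conservation Mgh = ½(1+k)Mv² gives v = √(2gh/(1+k)) = √(2 × 9.8 × 2.38 / 1.667) = 5.29 m/s.
The angular speed follows from ω = v/R = 5.29/0.04 ≈ 132 rad/s.

ω ≈ 132 rad/s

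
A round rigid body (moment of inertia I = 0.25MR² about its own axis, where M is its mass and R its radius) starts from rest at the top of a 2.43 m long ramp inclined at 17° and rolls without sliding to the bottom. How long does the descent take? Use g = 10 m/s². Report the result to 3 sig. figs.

t ≈ 1.44 s

For this body I = 0.25MR², i.e. k = I/(MR²) = 0.25.
Translational: Mg sinθ − f = Ma. Rotational about the CM: fR = Iα = kMRa, so f = kMa.
Hence a = g sinθ/(1+k) = 10×sin17°/1.25 = 2.339 m/s².
With constant a from rest, t = √(2L/a) = √(2·2.43/2.339) ≈ 1.44 s.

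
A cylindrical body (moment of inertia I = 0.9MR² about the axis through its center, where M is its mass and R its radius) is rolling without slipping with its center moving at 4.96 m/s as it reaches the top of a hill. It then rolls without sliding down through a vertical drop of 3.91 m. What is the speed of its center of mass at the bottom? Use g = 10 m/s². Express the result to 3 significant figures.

With I = 0.9MR², the ratio k = I/(MR²) is 0.9.
The rolling condition ω = v/R makes the rotational term ½I(v/R)² = ½kMv², so KE_total = ½(1+k)Mv² = (19/20)Mv².
Conserving energy between top and bottom: (19/20)Mv² = (19/20)Mv₀² + Mgh, hence v² = v₀² + 2gh/(1+k).
v = √(4.96² + 2×10×3.91/1.9) = √65.76 ≈ 8.11 m/s.

v ≈ 8.11 m/s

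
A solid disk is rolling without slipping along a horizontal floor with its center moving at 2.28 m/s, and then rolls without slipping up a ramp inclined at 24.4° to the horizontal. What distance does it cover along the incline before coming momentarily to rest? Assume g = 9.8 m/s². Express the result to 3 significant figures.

For this body I = (1/2)MR², i.e. k = I/(MR²) = 0.5.
Rolling without slipping gives ω = v/R, so the total kinetic energy is ½Mv² + ½Iω² = ½(1+k)Mv² = (3/4)Mv².
Setting this equal to Mgh gives the vertical rise h = (1+k)v₀²/(2g) = 1.5×2.28²/(2×9.8) = 0.3978 m.
Along the incline, d = h/sinθ = 0.3978/sin24.4° ≈ 0.963 m.

d ≈ 0.963 m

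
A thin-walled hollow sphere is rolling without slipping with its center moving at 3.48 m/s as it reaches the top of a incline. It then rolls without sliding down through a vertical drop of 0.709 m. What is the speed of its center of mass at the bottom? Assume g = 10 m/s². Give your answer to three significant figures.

v ≈ 4.54 m/s

The moment of inertia is (2/3)MR², giving k ≡ I/(MR²) = 2/3.
Rolling without slipping gives ω = v/R, so the total kinetic energy is ½Mv² + ½Iω² = ½(1+k)Mv² = (5/6)Mv².
Energy conservation: (5/6)Mv₀² + Mgh = (5/6)Mv², so v² = v₀² + 2gh/(1+k).
v = √(3.48² + 2×10×0.709/1.667) = √20.62 ≈ 4.54 m/s.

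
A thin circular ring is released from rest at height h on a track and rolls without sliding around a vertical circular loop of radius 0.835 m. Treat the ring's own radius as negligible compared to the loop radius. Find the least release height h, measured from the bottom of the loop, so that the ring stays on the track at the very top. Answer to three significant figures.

The moment of inertia is MR², giving k ≡ I/(MR²) = 1.
At the top of the loop, the minimum-contact condition is Mg = Mv_top²/r, so v_top² = gr.
With ω = v/R, the kinetic energy at speed v is ½(1+k)Mv² = Mv².
Energy conservation from release (height h) to the top (height 2r): Mgh = Mg(2r) + M·gr.
Thus h_min = 2r + (1+k)r/2 = r(2 + 2/2) = 0.835 × 3 ≈ 2.51 m.

h_min ≈ 2.51 m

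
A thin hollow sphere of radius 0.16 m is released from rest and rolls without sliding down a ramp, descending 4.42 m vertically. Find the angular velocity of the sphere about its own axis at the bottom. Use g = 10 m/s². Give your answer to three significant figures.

With I = (2/3)MR², the ratio k = I/(MR²) is 2/3.
Rolling without slipping gives ω = v/R, so the total kinetic energy is ½Mv² + ½Iω² = ½(1+k)Mv² = (5/6)Mv².
Energy conservation Mgh = ½(1+k)Mv² gives v = √(2gh/(1+k)) = √(2 × 10 × 4.42 / 1.667) = 7.283 m/s.
Then ω = v/R = 7.283 / 0.16 ≈ 45.5 rad/s.

ω ≈ 45.5 rad/s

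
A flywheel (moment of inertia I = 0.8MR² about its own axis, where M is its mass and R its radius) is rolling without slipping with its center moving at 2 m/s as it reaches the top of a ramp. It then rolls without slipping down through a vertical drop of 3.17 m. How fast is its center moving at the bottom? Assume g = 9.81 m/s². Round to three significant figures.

v ≈ 6.21 m/s

The moment of inertia is 0.8MR², giving k ≡ I/(MR²) = 0.8.
Pure rolling means v = ωR; then KE = ½Mv² + ½I(v/R)² = ½(1+k)Mv² = (9/10)Mv².
Conserving energy between top and bottom: (9/10)Mv² = (9/10)Mv₀² + Mgh, hence v² = v₀² + 2gh/(1+k).
v = √(2² + 2×9.81×3.17/1.8) = √38.55 ≈ 6.21 m/s.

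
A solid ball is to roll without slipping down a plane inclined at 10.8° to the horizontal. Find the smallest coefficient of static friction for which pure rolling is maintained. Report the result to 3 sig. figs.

For this body I = (2/5)MR², i.e. k = I/(MR²) = 0.4.
Along the incline Mg sinθ − f = Ma, and torque about the center fR = Iα = kMR²(a/R) gives f = kMa.
These give a = g sinθ/(1+k) and the required friction f = kMg sinθ/(1+k).
The normal force is N = Mg cosθ, so μ_min = f/N = k tanθ/(1+k).
μ_min = 0.4 × tan10.8° / 1.4 ≈ 0.0545.

μ_min ≈ 0.0545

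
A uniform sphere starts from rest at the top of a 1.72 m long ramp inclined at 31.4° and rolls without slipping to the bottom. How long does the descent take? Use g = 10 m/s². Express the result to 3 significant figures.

For this body I = (2/5)MR², i.e. k = I/(MR²) = 0.4.
Along the incline Mg sinθ − f = Ma, and torque about the center fR = Iα = kMR²(a/R) gives f = kMa.
Hence a = g sinθ/(1+k) = 10×sin31.4°/1.4 = 3.721 m/s².
With constant a from rest, t = √(2L/a) = √(2·1.72/3.721) ≈ 0.961 s.

t ≈ 0.961 s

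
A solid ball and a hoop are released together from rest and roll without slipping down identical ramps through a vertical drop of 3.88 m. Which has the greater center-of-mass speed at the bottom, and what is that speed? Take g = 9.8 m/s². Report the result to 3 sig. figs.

For rolling without slipping, Mgh = ½(1+k)Mv² where k = I/(MR²), so v = √(2gh/(1+k)).
Solid ball: k = 0.4, giving v = √(2×9.8×3.88/1.4) = 7.37 m/s.
Hoop: k = 1, giving v = √(2×9.8×3.88/2) = 6.166 m/s.
The smaller k wins: the solid ball, at ≈ 7.37 m/s.

the solid ball, at v ≈ 7.37 m/s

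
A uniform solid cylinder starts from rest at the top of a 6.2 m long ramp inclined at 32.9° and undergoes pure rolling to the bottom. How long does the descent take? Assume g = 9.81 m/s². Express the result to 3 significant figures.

t ≈ 1.87 s

Here I = (1/2)MR², so the shape factor k = I/(MR²) = 0.5.
Along the incline Mg sinθ − f = Ma, and torque about the center fR = Iα = kMR²(a/R) gives f = kMa.
Hence a = g sinθ/(1+k) = 9.81×sin32.9°/1.5 = 3.552 m/s².
Starting from rest, L = ½at², so t = √(2L/a) = √(2×6.2/3.552) ≈ 1.87 s.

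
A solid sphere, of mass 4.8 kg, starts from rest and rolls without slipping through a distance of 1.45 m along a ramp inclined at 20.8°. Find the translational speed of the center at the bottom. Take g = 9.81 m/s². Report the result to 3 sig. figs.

v ≈ 2.69 m/s

Here I = (2/5)MR², so the shape factor k = I/(MR²) = 0.4.
Rolling without slipping gives ω = v/R, so the total kinetic energy is ½Mv² + ½Iω² = ½(1+k)Mv² = (7/10)Mv².
The vertical drop is h = L sinθ = 1.45 × sin20.8° = 0.5149 m.
Energy conservation: Mgh = (7/10)Mv², so v = √(2gh/(1+k)) = √(2 × 9.81 × 0.5149 / 1.4) ≈ 2.69 m/s.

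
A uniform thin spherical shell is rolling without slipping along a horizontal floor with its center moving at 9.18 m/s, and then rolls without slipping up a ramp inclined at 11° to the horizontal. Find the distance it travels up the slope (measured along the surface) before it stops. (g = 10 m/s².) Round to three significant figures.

d ≈ 36.8 m

For this body I = (2/3)MR², i.e. k = I/(MR²) = 2/3.
Pure rolling means v = ωR; then KE = ½Mv² + ½I(v/R)² = ½(1+k)Mv² = (5/6)Mv².
Setting this equal to Mgh gives the vertical rise h = (1+k)v₀²/(2g) = 1.667×9.18²/(2×10) = 7.023 m.
The distance along the slope is d = h/sinθ = 7.023/sin11° ≈ 36.8 m.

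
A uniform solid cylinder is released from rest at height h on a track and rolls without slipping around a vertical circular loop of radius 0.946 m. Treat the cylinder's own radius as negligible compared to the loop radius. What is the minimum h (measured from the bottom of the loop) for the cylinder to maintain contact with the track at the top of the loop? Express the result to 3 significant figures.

The moment of inertia is (1/2)MR², giving k ≡ I/(MR²) = 0.5.
At the top, contact is just lost when gravity alone supplies the centripetal force: Mg = Mv_top²/r, i.e. v_top² = gr.
With ω = v/R, the kinetic energy at speed v is ½(1+k)Mv² = (3/4)Mv².
Energy conservation from release (height h) to the top (height 2r): Mgh = Mg(2r) + (3/4)M·gr.
Thus h_min = 2r + (1+k)r/2 = r(2 + 1.5/2) = 0.946 × 2.75 ≈ 2.60 m.

h_min ≈ 2.60 m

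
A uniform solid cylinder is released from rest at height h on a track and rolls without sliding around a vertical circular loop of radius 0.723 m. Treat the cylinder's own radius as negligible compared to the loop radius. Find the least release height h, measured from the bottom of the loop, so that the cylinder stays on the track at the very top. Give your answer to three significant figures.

h_min ≈ 1.99 m

Here I = (1/2)MR², so the shape factor k = I/(MR²) = 0.5.
At the top of the loop, the minimum-contact condition is Mg = Mv_top²/r, so v_top² = gr.
With ω = v/R, the kinetic energy at speed v is ½(1+k)Mv² = (3/4)Mv².
Energy conservation from release (height h) to the top (height 2r): Mgh = Mg(2r) + (3/4)M·gr.
Thus h_min = 2r + (1+k)r/2 = r(2 + 1.5/2) = 0.723 × 2.75 ≈ 1.99 m.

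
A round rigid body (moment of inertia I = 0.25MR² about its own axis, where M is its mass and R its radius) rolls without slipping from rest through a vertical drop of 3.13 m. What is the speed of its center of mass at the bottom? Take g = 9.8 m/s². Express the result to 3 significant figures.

With I = 0.25MR², the ratio k = I/(MR²) is 0.25.
Rolling without slipping gives ω = v/R, so the total kinetic energy is ½Mv² + ½Iω² = ½(1+k)Mv² = (5/8)Mv².
Setting Mgh = (5/8)Mv² gives v = √(2gh/(1+k)) = √(2·9.8·3.13/1.25) ≈ 7.01 m/s.

v ≈ 7.01 m/s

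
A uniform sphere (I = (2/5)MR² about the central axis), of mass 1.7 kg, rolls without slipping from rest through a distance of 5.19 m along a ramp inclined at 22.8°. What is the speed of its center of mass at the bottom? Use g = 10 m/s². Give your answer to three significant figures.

v ≈ 5.36 m/s

Here I = (2/5)MR², so the shape factor k = I/(MR²) = 0.4.
Rolling without slipping gives ω = v/R, so the total kinetic energy is ½Mv² + ½Iω² = ½(1+k)Mv² = (7/10)Mv².
The vertical drop is h = L sinθ = 5.19 × sin22.8° = 2.011 m.
Setting Mgh = (7/10)Mv² gives v = √(2gh/(1+k)) = √(2·10·2.011/1.4) ≈ 5.36 m/s.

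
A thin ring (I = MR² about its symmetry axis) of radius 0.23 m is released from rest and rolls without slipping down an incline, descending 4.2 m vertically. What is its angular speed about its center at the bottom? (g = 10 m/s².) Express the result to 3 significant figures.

ω ≈ 28.2 rad/s

With I = MR², the ratio k = I/(MR²) is 1.
Pure rolling means v = ωR; then KE = ½Mv² + ½I(v/R)² = ½(1+k)Mv² = Mv².
Energy conservation Mgh = ½(1+k)Mv² gives v = √(2gh/(1+k)) = √(2 × 10 × 4.2 / 2) = 6.481 m/s.
The angular speed follows from ω = v/R = 6.481/0.23 ≈ 28.2 rad/s.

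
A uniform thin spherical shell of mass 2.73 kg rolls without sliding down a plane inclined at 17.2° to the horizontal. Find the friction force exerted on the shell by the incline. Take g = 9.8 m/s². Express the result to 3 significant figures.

For this body I = (2/3)MR², i.e. k = I/(MR²) = 2/3.
Along the incline Mg sinθ − f = Ma, and torque about the center fR = Iα = kMR²(a/R) gives f = kMa.
Combining, a = g sinθ/(1+k) and f = kMa = kMg sinθ/(1+k).
f = (2/3) × 2.73 × 9.8 × sin17.2° / 1.667 ≈ 3.16 N.

f ≈ 3.16 N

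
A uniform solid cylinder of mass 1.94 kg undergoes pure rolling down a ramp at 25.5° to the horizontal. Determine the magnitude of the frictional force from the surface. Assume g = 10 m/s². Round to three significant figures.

f ≈ 2.78 N

Here I = (1/2)MR², so the shape factor k = I/(MR²) = 0.5.
Translational: Mg sinθ − f = Ma. Rotational about the CM: fR = Iα = kMRa, so f = kMa.
Combining, a = g sinθ/(1+k) and f = kMa = kMg sinθ/(1+k).
f = 0.5 × 1.94 × 10 × sin25.5° / 1.5 ≈ 2.78 N.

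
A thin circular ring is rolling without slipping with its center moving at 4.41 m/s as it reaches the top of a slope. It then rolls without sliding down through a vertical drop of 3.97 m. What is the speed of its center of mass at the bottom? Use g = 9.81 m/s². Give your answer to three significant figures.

v ≈ 7.64 m/s

For this body I = MR², i.e. k = I/(MR²) = 1.
The rolling condition ω = v/R makes the rotational term ½I(v/R)² = ½kMv², so KE_total = ½(1+k)Mv² = Mv².
Conserving energy between top and bottom: Mv² = Mv₀² + Mgh, hence v² = v₀² + 2gh/(1+k).
v = √(4.41² + 2×9.81×3.97/2) = √58.39 ≈ 7.64 m/s.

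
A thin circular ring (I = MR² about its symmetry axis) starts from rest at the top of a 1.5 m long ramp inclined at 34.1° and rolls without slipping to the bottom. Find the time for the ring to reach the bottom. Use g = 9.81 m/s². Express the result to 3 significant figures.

With I = MR², the ratio k = I/(MR²) is 1.
Translational: Mg sinθ − f = Ma. Rotational about the CM: fR = Iα = kMRa, so f = kMa.
Hence a = g sinθ/(1+k) = 9.81×sin34.1°/2 = 2.75 m/s².
With constant a from rest, t = √(2L/a) = √(2·1.5/2.75) ≈ 1.04 s.

t ≈ 1.04 s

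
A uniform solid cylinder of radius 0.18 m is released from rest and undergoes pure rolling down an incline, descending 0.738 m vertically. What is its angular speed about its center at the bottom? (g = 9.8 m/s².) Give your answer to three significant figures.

ω ≈ 17.3 rad/s

The moment of inertia is (1/2)MR², giving k ≡ I/(MR²) = 0.5.
The rolling condition ω = v/R makes the rotational term ½I(v/R)² = ½kMv², so KE_total = ½(1+k)Mv² = (3/4)Mv².
Energy conservation Mgh = ½(1+k)Mv² gives v = √(2gh/(1+k)) = √(2 × 9.8 × 0.738 / 1.5) = 3.105 m/s.
Then ω = v/R = 3.105 / 0.18 ≈ 17.3 rad/s.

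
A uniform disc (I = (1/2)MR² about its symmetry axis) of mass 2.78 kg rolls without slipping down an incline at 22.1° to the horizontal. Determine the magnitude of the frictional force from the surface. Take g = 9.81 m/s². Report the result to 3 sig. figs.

With I = (1/2)MR², the ratio k = I/(MR²) is 0.5.
Translational: Mg sinθ − f = Ma. Rotational about the CM: fR = Iα = kMRa, so f = kMa.
Combining, a = g sinθ/(1+k) and f = kMa = kMg sinθ/(1+k).
f = 0.5 × 2.78 × 9.81 × sin22.1° / 1.5 ≈ 3.42 N.

f ≈ 3.42 N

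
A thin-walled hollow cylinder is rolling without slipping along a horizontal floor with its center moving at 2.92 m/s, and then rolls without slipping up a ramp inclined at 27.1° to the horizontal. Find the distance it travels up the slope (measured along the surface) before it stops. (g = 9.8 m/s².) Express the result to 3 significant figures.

With I = MR², the ratio k = I/(MR²) is 1.
Pure rolling means v = ωR; then KE = ½Mv² + ½I(v/R)² = ½(1+k)Mv² = Mv².
Setting this equal to Mgh gives the vertical rise h = (1+k)v₀²/(2g) = 2×2.92²/(2×9.8) = 0.87 m.
Along the incline, d = h/sinθ = 0.87/sin27.1° ≈ 1.91 m.

d ≈ 1.91 m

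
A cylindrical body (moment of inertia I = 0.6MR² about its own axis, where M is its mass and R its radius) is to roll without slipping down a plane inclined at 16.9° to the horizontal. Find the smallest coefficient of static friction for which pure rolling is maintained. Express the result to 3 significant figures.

μ_min ≈ 0.114

With I = 0.6MR², the ratio k = I/(MR²) is 0.6.
Along the incline Mg sinθ − f = Ma, and torque about the center fR = Iα = kMR²(a/R) gives f = kMa.
These give a = g sinθ/(1+k) and the required friction f = kMg sinθ/(1+k).
The normal force is N = Mg cosθ, so μ_min = f/N = k tanθ/(1+k).
μ_min = 0.6 × tan16.9° / 1.6 ≈ 0.114.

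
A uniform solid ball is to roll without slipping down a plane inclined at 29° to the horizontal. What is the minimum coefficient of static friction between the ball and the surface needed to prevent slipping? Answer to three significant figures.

μ_min ≈ 0.158

The moment of inertia is (2/5)MR², giving k ≡ I/(MR²) = 0.4.
Along the incline Mg sinθ − f = Ma, and torque about the center fR = Iα = kMR²(a/R) gives f = kMa.
These give a = g sinθ/(1+k) and the required friction f = kMg sinθ/(1+k).
The normal force is N = Mg cosθ, so μ_min = f/N = k tanθ/(1+k).
μ_min = 0.4 × tan29° / 1.4 ≈ 0.158.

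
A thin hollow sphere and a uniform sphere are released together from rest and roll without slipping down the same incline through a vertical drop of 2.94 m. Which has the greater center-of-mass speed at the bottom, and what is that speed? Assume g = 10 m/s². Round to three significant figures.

the uniform sphere, at v ≈ 6.48 m/s

For rolling without slipping, Mgh = ½(1+k)Mv² where k = I/(MR²), so v = √(2gh/(1+k)).
Thin hollow sphere: k = 2/3, giving v = √(2×10×2.94/1.667) = 5.94 m/s.
Uniform sphere: k = 0.4, giving v = √(2×10×2.94/1.4) = 6.481 m/s.
The smaller k wins: the uniform sphere, at ≈ 6.48 m/s.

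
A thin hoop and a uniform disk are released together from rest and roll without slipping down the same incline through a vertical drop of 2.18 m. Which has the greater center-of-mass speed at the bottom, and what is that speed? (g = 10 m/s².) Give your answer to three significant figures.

the uniform disk, at v ≈ 5.39 m/s

For rolling without slipping, Mgh = ½(1+k)Mv² where k = I/(MR²), so v = √(2gh/(1+k)).
Thin hoop: k = 1, giving v = √(2×10×2.18/2) = 4.669 m/s.
Uniform disk: k = 0.5, giving v = √(2×10×2.18/1.5) = 5.391 m/s.
The smaller k wins: the uniform disk, at ≈ 5.39 m/s.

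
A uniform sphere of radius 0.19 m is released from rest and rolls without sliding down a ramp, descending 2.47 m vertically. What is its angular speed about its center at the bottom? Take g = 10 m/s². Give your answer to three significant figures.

ω ≈ 31.3 rad/s

With I = (2/5)MR², the ratio k = I/(MR²) is 0.4.
The rolling condition ω = v/R makes the rotational term ½I(v/R)² = ½kMv², so KE_total = ½(1+k)Mv² = (7/10)Mv².
Energy conservation Mgh = ½(1+k)Mv² gives v = √(2gh/(1+k)) = √(2 × 10 × 2.47 / 1.4) = 5.94 m/s.
The angular speed follows from ω = v/R = 5.94/0.19 ≈ 31.3 rad/s.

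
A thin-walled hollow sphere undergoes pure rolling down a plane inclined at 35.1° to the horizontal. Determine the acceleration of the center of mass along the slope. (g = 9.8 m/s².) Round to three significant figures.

a ≈ 3.38 m/s²

With I = (2/3)MR², the ratio k = I/(MR²) is 2/3.
Newton's second law down the slope: Mg sinθ − f = Ma. The torque equation fR = Iα (with α = a/R) gives f = kMa.
Eliminating f: Mg sinθ = (1+k)Ma, so a = g sinθ/(1+k) = 9.8 × sin35.1° / 1.667 ≈ 3.38 m/s².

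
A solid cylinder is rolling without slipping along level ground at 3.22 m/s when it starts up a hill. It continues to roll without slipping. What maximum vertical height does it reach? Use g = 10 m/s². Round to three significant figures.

h ≈ 0.778 m

Here I = (1/2)MR², so the shape factor k = I/(MR²) = 0.5.
Rolling without slipping gives ω = v/R, so the total kinetic energy is ½Mv² + ½Iω² = ½(1+k)Mv² = (3/4)Mv².
All of this converts to potential energy at the highest point: (3/4)Mv₀² = Mgh.
Thus h = (1+k)v₀²/(2g) = 1.5 × 3.22² / (2 × 10) ≈ 0.778 m.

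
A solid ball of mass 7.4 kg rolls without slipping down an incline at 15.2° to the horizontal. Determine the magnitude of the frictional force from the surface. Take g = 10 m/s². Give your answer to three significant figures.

f ≈ 5.54 N

With I = (2/5)MR², the ratio k = I/(MR²) is 0.4.
Along the incline Mg sinθ − f = Ma, and torque about the center fR = Iα = kMR²(a/R) gives f = kMa.
Combining, a = g sinθ/(1+k) and f = kMa = kMg sinθ/(1+k).
f = 0.4 × 7.4 × 10 × sin15.2° / 1.4 ≈ 5.54 N.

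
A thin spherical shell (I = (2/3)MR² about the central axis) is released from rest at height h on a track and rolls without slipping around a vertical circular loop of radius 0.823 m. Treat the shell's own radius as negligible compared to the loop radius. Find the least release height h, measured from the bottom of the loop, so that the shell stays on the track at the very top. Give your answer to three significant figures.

h_min ≈ 2.33 m

For this body I = (2/3)MR², i.e. k = I/(MR²) = 2/3.
At the top, contact is just lost when gravity alone supplies the centripetal force: Mg = Mv_top²/r, i.e. v_top² = gr.
With ω = v/R, the kinetic energy at speed v is ½(1+k)Mv² = (5/6)Mv².
Energy conservation from release (height h) to the top (height 2r): Mgh = Mg(2r) + (5/6)M·gr.
Thus h_min = 2r + (1+k)r/2 = r(2 + 1.667/2) = 0.823 × 2.833 ≈ 2.33 m.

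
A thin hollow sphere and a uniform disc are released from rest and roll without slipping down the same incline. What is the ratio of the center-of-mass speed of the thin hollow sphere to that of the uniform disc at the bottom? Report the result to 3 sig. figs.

v_ratio ≈ 0.949

Each satisfies Mgh = ½(1+k)Mv² with k = I/(MR²), so v ∝ 1/√(1+k).
For the thin hollow sphere k = 2/3; for the uniform disc k = 0.5.
v₁/v₂ = √((1+k₂)/(1+k₁)) = √(1.5/1.667) ≈ 0.949.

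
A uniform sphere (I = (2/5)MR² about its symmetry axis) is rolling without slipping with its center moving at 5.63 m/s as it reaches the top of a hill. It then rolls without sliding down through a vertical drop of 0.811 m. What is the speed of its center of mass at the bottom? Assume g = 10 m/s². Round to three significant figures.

v ≈ 6.58 m/s

The moment of inertia is (2/5)MR², giving k ≡ I/(MR²) = 0.4.
Rolling without slipping gives ω = v/R, so the total kinetic energy is ½Mv² + ½Iω² = ½(1+k)Mv² = (7/10)Mv².
Conserving energy between top and bottom: (7/10)Mv² = (7/10)Mv₀² + Mgh, hence v² = v₀² + 2gh/(1+k).
v = √(5.63² + 2×10×0.811/1.4) = √43.28 ≈ 6.58 m/s.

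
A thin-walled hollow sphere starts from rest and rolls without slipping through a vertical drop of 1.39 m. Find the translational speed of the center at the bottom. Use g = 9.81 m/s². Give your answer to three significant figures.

v ≈ 4.05 m/s

For this body I = (2/3)MR², i.e. k = I/(MR²) = 2/3.
The rolling condition ω = v/R makes the rotational term ½I(v/R)² = ½kMv², so KE_total = ½(1+k)Mv² = (5/6)Mv².
Setting Mgh = (5/6)Mv² gives v = √(2gh/(1+k)) = √(2·9.81·1.39/1.667) ≈ 4.05 m/s.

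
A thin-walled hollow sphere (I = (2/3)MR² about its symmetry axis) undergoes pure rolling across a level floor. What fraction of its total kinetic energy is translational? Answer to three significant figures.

For this body I = (2/3)MR², i.e. k = I/(MR²) = 2/3.
With ω = v/R, KE_trans = ½Mv² and KE_rot = ½Iω² = ½kMv², so KE_total = ½(1+k)Mv².
The translational fraction is therefore 1/(1+k) = 1/1.667 ≈ 0.600.

fraction ≈ 0.600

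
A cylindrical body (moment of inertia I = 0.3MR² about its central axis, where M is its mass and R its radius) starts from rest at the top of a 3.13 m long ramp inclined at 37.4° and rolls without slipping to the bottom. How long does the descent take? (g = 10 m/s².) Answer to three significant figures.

Here I = 0.3MR², so the shape factor k = I/(MR²) = 0.3.
Newton's second law down the slope: Mg sinθ − f = Ma. The torque equation fR = Iα (with α = a/R) gives f = kMa.
Hence a = g sinθ/(1+k) = 10×sin37.4°/1.3 = 4.672 m/s².
Starting from rest, L = ½at², so t = √(2L/a) = √(2×3.13/4.672) ≈ 1.16 s.

t ≈ 1.16 s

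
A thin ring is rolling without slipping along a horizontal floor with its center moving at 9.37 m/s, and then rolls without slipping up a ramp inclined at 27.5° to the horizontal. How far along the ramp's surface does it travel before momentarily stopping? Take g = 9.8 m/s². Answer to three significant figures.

With I = MR², the ratio k = I/(MR²) is 1.
Rolling without slipping gives ω = v/R, so the total kinetic energy is ½Mv² + ½Iω² = ½(1+k)Mv² = Mv².
Setting this equal to Mgh gives the vertical rise h = (1+k)v₀²/(2g) = 2×9.37²/(2×9.8) = 8.959 m.
The distance along the slope is d = h/sinθ = 8.959/sin27.5° ≈ 19.4 m.

d ≈ 19.4 m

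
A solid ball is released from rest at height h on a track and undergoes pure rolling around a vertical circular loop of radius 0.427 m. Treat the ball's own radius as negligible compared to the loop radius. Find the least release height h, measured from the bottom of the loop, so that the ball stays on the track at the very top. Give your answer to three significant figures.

Here I = (2/5)MR², so the shape factor k = I/(MR²) = 0.4.
At the top, contact is just lost when gravity alone supplies the centripetal force: Mg = Mv_top²/r, i.e. v_top² = gr.
With ω = v/R, the kinetic energy at speed v is ½(1+k)Mv² = (7/10)Mv².
Energy conservation from release (height h) to the top (height 2r): Mgh = Mg(2r) + (7/10)M·gr.
Thus h_min = 2r + (1+k)r/2 = r(2 + 1.4/2) = 0.427 × 2.7 ≈ 1.15 m.

h_min ≈ 1.15 m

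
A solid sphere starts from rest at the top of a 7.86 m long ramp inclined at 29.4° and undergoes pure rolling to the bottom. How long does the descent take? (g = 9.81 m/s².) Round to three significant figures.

With I = (2/5)MR², the ratio k = I/(MR²) is 0.4.
Translational: Mg sinθ − f = Ma. Rotational about the CM: fR = Iα = kMRa, so f = kMa.
Hence a = g sinθ/(1+k) = 9.81×sin29.4°/1.4 = 3.44 m/s².
With constant a from rest, t = √(2L/a) = √(2·7.86/3.44) ≈ 2.14 s.

t ≈ 2.14 s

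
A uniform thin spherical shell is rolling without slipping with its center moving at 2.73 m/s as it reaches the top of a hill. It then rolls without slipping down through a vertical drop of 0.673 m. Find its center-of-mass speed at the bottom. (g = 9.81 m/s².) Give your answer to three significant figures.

v ≈ 3.92 m/s

For this body I = (2/3)MR², i.e. k = I/(MR²) = 2/3.
Pure rolling means v = ωR; then KE = ½Mv² + ½I(v/R)² = ½(1+k)Mv² = (5/6)Mv².
Energy conservation: (5/6)Mv₀² + Mgh = (5/6)Mv², so v² = v₀² + 2gh/(1+k).
v = √(2.73² + 2×9.81×0.673/1.667) = √15.38 ≈ 3.92 m/s.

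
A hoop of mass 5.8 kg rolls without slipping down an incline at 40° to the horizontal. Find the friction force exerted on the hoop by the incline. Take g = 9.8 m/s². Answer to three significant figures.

f ≈ 18.3 N

With I = MR², the ratio k = I/(MR²) is 1.
Newton's second law down the slope: Mg sinθ − f = Ma. The torque equation fR = Iα (with α = a/R) gives f = kMa.
Combining, a = g sinθ/(1+k) and f = kMa = kMg sinθ/(1+k).
f = 1 × 5.8 × 9.8 × sin40° / 2 ≈ 18.3 N.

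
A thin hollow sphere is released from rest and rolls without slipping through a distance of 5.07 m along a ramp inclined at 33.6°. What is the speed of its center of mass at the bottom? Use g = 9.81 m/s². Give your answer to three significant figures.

v ≈ 5.75 m/s

Here I = (2/3)MR², so the shape factor k = I/(MR²) = 2/3.
Since it rolls without slipping, ω = v/R and KE = ½Mv² + ½Iω² = ½(1+k)Mv² = (5/6)Mv².
The vertical drop is h = L sinθ = 5.07 × sin33.6° = 2.806 m.
Energy conservation: Mgh = (5/6)Mv², so v = √(2gh/(1+k)) = √(2 × 9.81 × 2.806 / 1.667) ≈ 5.75 m/s.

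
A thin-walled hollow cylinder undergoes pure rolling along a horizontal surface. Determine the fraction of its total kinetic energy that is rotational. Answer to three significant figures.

fraction ≈ 0.500

With I = MR², the ratio k = I/(MR²) is 1.
With ω = v/R, KE_trans = ½Mv² and KE_rot = ½Iω² = ½kMv², so KE_total = ½(1+k)Mv².
The rotational fraction is therefore k/(1+k) = 1/2 ≈ 0.500.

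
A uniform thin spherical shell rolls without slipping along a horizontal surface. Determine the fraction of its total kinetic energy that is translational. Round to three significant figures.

fraction ≈ 0.600

Here I = (2/3)MR², so the shape factor k = I/(MR²) = 2/3.
With ω = v/R, KE_trans = ½Mv² and KE_rot = ½Iω² = ½kMv², so KE_total = ½(1+k)Mv².
The translational fraction is therefore 1/(1+k) = 1/1.667 ≈ 0.600.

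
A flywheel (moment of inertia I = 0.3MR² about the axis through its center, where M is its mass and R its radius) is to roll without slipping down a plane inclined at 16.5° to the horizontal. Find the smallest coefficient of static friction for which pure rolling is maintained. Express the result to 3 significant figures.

The moment of inertia is 0.3MR², giving k ≡ I/(MR²) = 0.3.
Newton's second law down the slope: Mg sinθ − f = Ma. The torque equation fR = Iα (with α = a/R) gives f = kMa.
These give a = g sinθ/(1+k) and the required friction f = kMg sinθ/(1+k).
With N = Mg cosθ, the no-slip condition f ≤ μN gives μ_min = f/N = k tanθ/(1+k).
μ_min = 0.3 × tan16.5° / 1.3 ≈ 0.0684.

μ_min ≈ 0.0684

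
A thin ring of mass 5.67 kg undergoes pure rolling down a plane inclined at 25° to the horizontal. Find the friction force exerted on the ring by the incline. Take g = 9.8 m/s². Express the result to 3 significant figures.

With I = MR², the ratio k = I/(MR²) is 1.
Along the incline Mg sinθ − f = Ma, and torque about the center fR = Iα = kMR²(a/R) gives f = kMa.
Combining, a = g sinθ/(1+k) and f = kMa = kMg sinθ/(1+k).
f = 1 × 5.67 × 9.8 × sin25° / 2 ≈ 11.7 N.

f ≈ 11.7 N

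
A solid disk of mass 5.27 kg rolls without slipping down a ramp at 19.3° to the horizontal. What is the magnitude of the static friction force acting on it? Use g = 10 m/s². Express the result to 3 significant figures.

The moment of inertia is (1/2)MR², giving k ≡ I/(MR²) = 0.5.
Translational: Mg sinθ − f = Ma. Rotational about the CM: fR = Iα = kMRa, so f = kMa.
Combining, a = g sinθ/(1+k) and f = kMa = kMg sinθ/(1+k).
f = 0.5 × 5.27 × 10 × sin19.3° / 1.5 ≈ 5.81 N.

f ≈ 5.81 N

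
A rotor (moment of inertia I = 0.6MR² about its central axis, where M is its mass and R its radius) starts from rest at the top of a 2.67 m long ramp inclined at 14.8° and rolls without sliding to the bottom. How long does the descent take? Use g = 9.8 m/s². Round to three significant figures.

t ≈ 1.85 s

Here I = 0.6MR², so the shape factor k = I/(MR²) = 0.6.
Along the incline Mg sinθ − f = Ma, and torque about the center fR = Iα = kMR²(a/R) gives f = kMa.
Hence a = g sinθ/(1+k) = 9.8×sin14.8°/1.6 = 1.565 m/s².
Starting from rest, L = ½at², so t = √(2L/a) = √(2×2.67/1.565) ≈ 1.85 s.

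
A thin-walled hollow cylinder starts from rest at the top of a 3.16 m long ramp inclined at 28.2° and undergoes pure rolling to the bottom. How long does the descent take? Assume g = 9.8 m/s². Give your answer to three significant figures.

t ≈ 1.65 s

Here I = MR², so the shape factor k = I/(MR²) = 1.
Newton's second law down the slope: Mg sinθ − f = Ma. The torque equation fR = Iα (with α = a/R) gives f = kMa.
Hence a = g sinθ/(1+k) = 9.8×sin28.2°/2 = 2.315 m/s².
With constant a from rest, t = √(2L/a) = √(2·3.16/2.315) ≈ 1.65 s.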